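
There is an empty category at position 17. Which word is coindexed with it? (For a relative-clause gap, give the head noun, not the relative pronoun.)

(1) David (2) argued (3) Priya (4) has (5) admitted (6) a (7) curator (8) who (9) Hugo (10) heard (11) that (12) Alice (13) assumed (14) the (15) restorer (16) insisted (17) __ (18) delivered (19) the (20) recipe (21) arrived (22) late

The gap at 17 is the subject of "delivered", inside a relative clause.
The relative pronoun is "who" (word 8); it is bound by the head noun immediately before it.
Its filler is the head noun "curator", at word 7.

7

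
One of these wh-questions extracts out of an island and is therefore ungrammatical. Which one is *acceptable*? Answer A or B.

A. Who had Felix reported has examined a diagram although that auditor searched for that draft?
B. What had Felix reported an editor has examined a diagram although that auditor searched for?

In B, the wh-phrase is extracted from inside an adjunct island (introduced by "although"), which blocks movement.
In A, the extraction path crosses only that-complement boundaries, which are transparent.
So A is grammatical.

A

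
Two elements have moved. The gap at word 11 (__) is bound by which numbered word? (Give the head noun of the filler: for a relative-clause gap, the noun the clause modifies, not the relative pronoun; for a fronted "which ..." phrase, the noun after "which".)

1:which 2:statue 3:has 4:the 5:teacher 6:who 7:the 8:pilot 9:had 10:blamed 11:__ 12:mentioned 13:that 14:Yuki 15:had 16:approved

5

The marked gap is inside the relative clause, the direct object of "blamed".
Its filler is the head noun "teacher" (via "who"), at word 5.
(The other dependency links word 2 to a gap after word 16.)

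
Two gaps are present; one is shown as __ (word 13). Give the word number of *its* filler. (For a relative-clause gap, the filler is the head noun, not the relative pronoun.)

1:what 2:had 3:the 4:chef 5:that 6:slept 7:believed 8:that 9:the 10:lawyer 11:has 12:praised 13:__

The marked gap is the direct object of "praised".
Its filler is the fronted wh-phrase "what", at word 1.
(The other dependency links word 4 to a gap after word 5.)

1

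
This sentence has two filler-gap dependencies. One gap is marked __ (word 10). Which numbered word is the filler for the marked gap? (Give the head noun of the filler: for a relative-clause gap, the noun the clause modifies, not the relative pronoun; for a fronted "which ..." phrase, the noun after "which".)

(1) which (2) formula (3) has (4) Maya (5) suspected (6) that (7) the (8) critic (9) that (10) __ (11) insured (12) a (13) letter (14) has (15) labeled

8

The marked gap is inside the relative clause, the subject of "insured".
Its filler is the head noun "critic" (via "that"), at word 8.
(The other dependency links word 2 to a gap after word 15.)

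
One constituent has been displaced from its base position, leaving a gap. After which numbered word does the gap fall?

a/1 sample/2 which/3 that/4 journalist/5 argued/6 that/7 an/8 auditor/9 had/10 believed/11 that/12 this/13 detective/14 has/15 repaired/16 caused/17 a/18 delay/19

The displaced element is "a sample" (word 2).
It is linked across 2 clause boundaries (that → that).
It functions as the direct object of "repaired", so the gap sits immediately after word 16 ("repaired").
Base order: That journalist argued that an auditor had believed that this detective has repaired a sample.

16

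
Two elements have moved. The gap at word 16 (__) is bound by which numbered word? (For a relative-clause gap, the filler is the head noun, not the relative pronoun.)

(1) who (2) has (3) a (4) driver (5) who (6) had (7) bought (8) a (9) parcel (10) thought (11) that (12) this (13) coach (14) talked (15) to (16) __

The marked gap is the object of the preposition "to" of "talked".
Its filler is the fronted wh-phrase "who", at word 1.
(The other dependency links word 4 to a gap after word 5.)

1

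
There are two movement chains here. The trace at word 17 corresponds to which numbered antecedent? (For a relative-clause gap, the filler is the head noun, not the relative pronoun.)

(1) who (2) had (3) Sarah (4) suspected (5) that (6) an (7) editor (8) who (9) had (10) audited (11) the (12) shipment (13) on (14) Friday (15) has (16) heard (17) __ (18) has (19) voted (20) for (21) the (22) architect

1

The marked gap is the subject of "voted".
Its filler is the fronted wh-phrase "who", at word 1.
(The other dependency links word 7 to a gap after word 8.)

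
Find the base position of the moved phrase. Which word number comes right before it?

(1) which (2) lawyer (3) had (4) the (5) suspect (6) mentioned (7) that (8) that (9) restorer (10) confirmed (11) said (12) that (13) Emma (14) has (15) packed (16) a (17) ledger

The displaced element is "which lawyer" (word 2).
It is linked across 2 clause boundaries (that → Ø).
It functions as the subject of "said", so the gap sits immediately after word 10 ("confirmed").
Base order: The suspect had mentioned that that restorer confirmed that which lawyer said that Emma has packed a ledger.

10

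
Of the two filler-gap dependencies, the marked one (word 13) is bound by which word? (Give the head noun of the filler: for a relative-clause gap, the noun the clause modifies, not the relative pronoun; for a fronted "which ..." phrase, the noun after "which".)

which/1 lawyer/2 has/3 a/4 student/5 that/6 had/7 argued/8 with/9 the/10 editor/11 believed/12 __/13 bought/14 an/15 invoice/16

The marked gap is the subject of "bought".
Its filler is the fronted wh-phrase "which lawyer", at word 2.
(The other dependency links word 5 to a gap after word 6.)

2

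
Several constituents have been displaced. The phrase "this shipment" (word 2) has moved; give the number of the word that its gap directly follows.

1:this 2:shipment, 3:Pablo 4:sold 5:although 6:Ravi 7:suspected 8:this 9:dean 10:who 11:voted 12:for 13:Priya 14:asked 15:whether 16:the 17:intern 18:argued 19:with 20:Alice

The displaced element is "this shipment" (word 2).
It functions as the direct object of "sold", so the gap sits immediately after word 4 ("sold").
Base order: Pablo sold this shipment although Ravi suspected this dean who voted for Priya asked whether the intern argued with Alice.

4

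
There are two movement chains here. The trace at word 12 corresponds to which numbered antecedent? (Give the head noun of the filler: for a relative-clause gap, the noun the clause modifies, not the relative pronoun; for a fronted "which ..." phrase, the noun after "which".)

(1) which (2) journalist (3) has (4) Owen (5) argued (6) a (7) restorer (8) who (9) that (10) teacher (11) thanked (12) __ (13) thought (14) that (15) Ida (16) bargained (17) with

7

The marked gap is inside the relative clause, the direct object of "thanked".
Its filler is the head noun "restorer" (via "who"), at word 7.
(The other dependency links word 2 to a gap after word 17.)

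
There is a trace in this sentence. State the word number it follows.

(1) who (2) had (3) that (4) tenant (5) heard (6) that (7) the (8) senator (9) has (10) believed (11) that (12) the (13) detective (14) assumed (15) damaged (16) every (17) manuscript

The displaced element is "who" (word 1).
It is linked across 3 clause boundaries (that → that → Ø).
It functions as the subject of "damaged", so the gap sits immediately after word 14 ("assumed").
Base order: That tenant had heard that the senator has believed that the detective assumed that who damaged every manuscript.

14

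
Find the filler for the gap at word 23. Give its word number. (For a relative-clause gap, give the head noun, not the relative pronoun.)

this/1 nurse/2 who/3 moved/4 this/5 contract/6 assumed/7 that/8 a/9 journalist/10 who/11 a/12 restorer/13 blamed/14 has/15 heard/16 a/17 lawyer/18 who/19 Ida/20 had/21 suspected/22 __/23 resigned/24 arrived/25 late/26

18

The gap at 23 is the subject of "resigned", inside a relative clause.
The relative pronoun is "who" (word 19); it is bound by the head noun immediately before it.
Its filler is the head noun "lawyer", at word 18.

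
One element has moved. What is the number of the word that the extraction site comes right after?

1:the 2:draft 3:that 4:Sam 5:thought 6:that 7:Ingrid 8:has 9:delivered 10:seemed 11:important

9

The displaced element is "the draft" (word 2).
It is linked across 1 clause boundary (that).
It functions as the direct object of "delivered", so the gap sits immediately after word 9 ("delivered").
Base order: Sam thought that Ingrid has delivered the draft.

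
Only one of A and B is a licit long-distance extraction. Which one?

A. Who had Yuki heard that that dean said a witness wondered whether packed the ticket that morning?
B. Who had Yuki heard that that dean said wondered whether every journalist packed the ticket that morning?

In A, the wh-phrase is extracted from inside a wh-island (introduced by "whether"), which blocks movement.
In B, the extraction path crosses only that-complement boundaries, which are transparent.
So B is grammatical.

B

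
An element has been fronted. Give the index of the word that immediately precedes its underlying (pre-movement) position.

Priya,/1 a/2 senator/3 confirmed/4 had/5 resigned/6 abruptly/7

The displaced element is "Priya" (word 1).
It is linked across 1 clause boundary (Ø).
It functions as the subject of "resigned", so the gap sits immediately after word 4 ("confirmed").
Base order: A senator confirmed that Priya had resigned abruptly.

4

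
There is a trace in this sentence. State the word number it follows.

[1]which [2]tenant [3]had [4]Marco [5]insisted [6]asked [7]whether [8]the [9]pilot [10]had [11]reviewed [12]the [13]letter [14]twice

The displaced element is "which tenant" (word 2).
It is linked across 1 clause boundary (Ø).
It functions as the subject of "asked", so the gap sits immediately after word 5 ("insisted").
Base order: Marco had insisted that which tenant asked whether the pilot had reviewed the letter twice.

5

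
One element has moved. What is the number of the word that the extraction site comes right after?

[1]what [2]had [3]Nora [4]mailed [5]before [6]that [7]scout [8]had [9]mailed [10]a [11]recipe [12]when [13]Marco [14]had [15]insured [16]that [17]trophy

The displaced element is "what" (word 1).
It functions as the direct object of "mailed", so the gap sits immediately after word 4 ("mailed").
Base order: Nora had mailed what before that scout had mailed a recipe when Marco had insured that trophy.

4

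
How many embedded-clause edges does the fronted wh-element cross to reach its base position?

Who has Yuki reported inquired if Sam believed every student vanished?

1

"who" is extracted from the subject of "inquired".
Boundaries crossed, outermost first: [Ø] — 1 in total.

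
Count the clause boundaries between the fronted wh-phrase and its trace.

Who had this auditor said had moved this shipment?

1

"who" is extracted from the subject of "moved".
Boundaries crossed, outermost first: [Ø] — 1 in total.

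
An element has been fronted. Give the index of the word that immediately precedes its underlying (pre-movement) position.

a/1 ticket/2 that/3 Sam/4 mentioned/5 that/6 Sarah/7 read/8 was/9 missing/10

The displaced element is "a ticket" (word 2).
It is linked across 1 clause boundary (that).
It functions as the direct object of "read", so the gap sits immediately after word 8 ("read").
Base order: Sam mentioned that Sarah read a ticket.

8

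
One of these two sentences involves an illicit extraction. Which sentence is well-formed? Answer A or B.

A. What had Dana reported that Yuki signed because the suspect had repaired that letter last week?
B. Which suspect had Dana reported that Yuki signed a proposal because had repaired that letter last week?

In B, the wh-phrase is extracted from inside an adjunct island (introduced by "because"), which blocks movement.
In A, the extraction path crosses only that-complement boundaries, which are transparent.
So A is grammatical.

A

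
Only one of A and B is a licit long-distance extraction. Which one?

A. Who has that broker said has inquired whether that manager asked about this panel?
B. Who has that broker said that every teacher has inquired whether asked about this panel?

In B, the wh-phrase is extracted from inside a wh-island (introduced by "whether"), which blocks movement.
In A, the extraction path crosses only that-complement boundaries, which are transparent.
So A is grammatical.

A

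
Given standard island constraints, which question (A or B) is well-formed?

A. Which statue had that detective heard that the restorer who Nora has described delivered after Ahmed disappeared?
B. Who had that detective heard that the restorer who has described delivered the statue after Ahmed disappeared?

In B, the wh-phrase is extracted from inside a complex-NP island (relative clause) (introduced by "who"), which blocks movement.
In A, the extraction path crosses only that-complement boundaries, which are transparent.
So A is grammatical.

A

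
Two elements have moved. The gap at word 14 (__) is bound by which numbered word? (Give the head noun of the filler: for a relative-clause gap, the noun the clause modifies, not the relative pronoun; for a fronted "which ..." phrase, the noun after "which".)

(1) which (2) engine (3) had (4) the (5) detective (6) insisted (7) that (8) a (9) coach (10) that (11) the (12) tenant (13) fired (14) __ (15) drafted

9

The marked gap is inside the relative clause, the direct object of "fired".
Its filler is the head noun "coach" (via "that"), at word 9.
(The other dependency links word 2 to a gap after word 15.)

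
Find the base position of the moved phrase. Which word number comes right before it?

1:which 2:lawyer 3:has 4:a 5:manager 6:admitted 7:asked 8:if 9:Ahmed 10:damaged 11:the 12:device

The displaced element is "which lawyer" (word 2).
It is linked across 1 clause boundary (Ø).
It functions as the subject of "asked", so the gap sits immediately after word 6 ("admitted").
Base order: A manager has admitted that which lawyer asked if Ahmed damaged the device.

6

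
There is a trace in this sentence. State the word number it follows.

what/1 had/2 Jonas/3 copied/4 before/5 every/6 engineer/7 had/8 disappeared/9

The displaced element is "what" (word 1).
It functions as the direct object of "copied", so the gap sits immediately after word 4 ("copied").
Base order: Jonas had copied what before every engineer had disappeared.

4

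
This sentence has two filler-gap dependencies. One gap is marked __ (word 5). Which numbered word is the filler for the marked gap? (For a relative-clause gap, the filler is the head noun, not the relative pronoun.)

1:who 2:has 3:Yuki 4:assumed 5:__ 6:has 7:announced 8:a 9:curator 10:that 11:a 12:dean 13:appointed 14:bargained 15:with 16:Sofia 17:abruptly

1

The marked gap is the subject of "announced".
Its filler is the fronted wh-phrase "who", at word 1.
(The other dependency links word 9 to a gap after word 13.)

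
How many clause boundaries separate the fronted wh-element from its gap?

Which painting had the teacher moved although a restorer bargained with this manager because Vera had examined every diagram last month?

0

"which painting" originates inside the matrix clause — no clause boundary is crossed.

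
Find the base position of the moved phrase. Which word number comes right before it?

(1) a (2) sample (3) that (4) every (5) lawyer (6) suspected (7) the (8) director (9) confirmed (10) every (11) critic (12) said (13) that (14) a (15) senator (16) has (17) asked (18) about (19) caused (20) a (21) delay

The displaced element is "a sample" (word 2).
It is linked across 3 clause boundaries (Ø → Ø → that).
It functions as the object of the preposition "about" of "asked", so the gap sits immediately after word 18 ("about").
Base order: Every lawyer suspected the director confirmed every critic said that a senator has asked about a sample.

18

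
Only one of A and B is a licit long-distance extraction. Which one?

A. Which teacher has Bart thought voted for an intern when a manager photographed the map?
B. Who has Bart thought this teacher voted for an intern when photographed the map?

A

In B, the wh-phrase is extracted from inside an adjunct island (introduced by "when"), which blocks movement.
In A, the extraction path crosses only that-complement boundaries, which are transparent.
So A is grammatical.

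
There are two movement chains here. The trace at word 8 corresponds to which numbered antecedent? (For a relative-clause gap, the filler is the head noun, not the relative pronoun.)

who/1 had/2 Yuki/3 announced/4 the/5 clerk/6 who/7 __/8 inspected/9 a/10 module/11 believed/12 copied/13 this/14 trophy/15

6

The marked gap is inside the relative clause, the subject of "inspected".
Its filler is the head noun "clerk" (via "who"), at word 6.
(The other dependency links word 1 to a gap after word 12.)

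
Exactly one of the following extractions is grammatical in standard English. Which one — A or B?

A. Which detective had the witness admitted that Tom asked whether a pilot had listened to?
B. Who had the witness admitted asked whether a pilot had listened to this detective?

B

In A, the wh-phrase is extracted from inside a wh-island (introduced by "whether"), which blocks movement.
In B, the extraction path crosses only that-complement boundaries, which are transparent.
So B is grammatical.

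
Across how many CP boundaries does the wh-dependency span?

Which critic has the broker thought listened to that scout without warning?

"which critic" is extracted from the subject of "listened".
Boundaries crossed, outermost first: [Ø] — 1 in total.

1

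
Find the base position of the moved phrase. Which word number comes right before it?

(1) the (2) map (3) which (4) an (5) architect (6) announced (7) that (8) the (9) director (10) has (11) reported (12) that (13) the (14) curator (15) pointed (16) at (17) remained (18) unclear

The displaced element is "the map" (word 2).
It is linked across 2 clause boundaries (that → that).
It functions as the object of the preposition "at" of "pointed", so the gap sits immediately after word 16 ("at").
Base order: An architect announced that the director has reported that the curator pointed at the map.

16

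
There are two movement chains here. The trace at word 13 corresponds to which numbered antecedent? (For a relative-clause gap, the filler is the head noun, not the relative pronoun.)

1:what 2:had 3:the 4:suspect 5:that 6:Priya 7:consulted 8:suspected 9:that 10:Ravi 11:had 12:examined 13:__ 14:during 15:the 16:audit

1

The marked gap is the direct object of "examined".
Its filler is the fronted wh-phrase "what", at word 1.
(The other dependency links word 4 to a gap after word 7.)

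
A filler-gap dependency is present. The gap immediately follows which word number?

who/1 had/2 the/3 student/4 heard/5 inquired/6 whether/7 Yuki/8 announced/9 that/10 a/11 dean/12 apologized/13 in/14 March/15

5

The displaced element is "who" (word 1).
It is linked across 1 clause boundary (Ø).
It functions as the subject of "inquired", so the gap sits immediately after word 5 ("heard").
Base order: The student had heard that who inquired whether Yuki announced that a dean apologized in March.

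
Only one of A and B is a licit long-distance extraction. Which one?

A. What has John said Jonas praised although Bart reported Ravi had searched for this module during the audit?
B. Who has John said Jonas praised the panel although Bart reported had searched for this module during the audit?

In B, the wh-phrase is extracted from inside an adjunct island (introduced by "although"), which blocks movement.
In A, the extraction path crosses only that-complement boundaries, which are transparent.
So A is grammatical.

A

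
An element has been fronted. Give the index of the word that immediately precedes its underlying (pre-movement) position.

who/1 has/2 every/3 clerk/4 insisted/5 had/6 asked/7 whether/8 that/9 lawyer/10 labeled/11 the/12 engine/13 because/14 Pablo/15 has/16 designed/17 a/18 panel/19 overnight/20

The displaced element is "who" (word 1).
It is linked across 1 clause boundary (Ø).
It functions as the subject of "asked", so the gap sits immediately after word 5 ("insisted").
Base order: Every clerk has insisted who had asked whether that lawyer labeled the engine because Pablo has designed a panel overnight.

5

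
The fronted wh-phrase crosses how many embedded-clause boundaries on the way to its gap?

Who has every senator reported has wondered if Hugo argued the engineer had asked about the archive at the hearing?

"who" is extracted from the subject of "wondered".
Boundaries crossed, outermost first: [Ø] — 1 in total.

1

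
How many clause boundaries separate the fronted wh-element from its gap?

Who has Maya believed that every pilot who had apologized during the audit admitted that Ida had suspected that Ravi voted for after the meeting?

"who" is extracted from the PP object of "voted".
Boundaries crossed, outermost first: [that], [that], [that] — 3 in total.

3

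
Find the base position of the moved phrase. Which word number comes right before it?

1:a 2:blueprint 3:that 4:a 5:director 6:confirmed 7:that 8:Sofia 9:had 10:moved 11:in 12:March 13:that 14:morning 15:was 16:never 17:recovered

10

The displaced element is "a blueprint" (word 2).
It is linked across 1 clause boundary (that).
It functions as the direct object of "moved", so the gap sits immediately after word 10 ("moved").
Base order: A director confirmed that Sofia had moved a blueprint in March that morning.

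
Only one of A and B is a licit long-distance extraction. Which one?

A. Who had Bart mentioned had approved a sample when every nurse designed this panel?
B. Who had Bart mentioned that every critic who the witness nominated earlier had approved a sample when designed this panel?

A

In B, the wh-phrase is extracted from inside an adjunct island (introduced by "when"), which blocks movement.
In A, the extraction path crosses only that-complement boundaries, which are transparent.
So A is grammatical.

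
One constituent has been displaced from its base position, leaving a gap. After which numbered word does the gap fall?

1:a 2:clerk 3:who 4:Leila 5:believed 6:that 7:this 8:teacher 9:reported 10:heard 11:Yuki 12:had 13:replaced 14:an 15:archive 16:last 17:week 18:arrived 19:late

The displaced element is "a clerk" (word 2).
It is linked across 2 clause boundaries (that → Ø).
It functions as the subject of "heard", so the gap sits immediately after word 9 ("reported").
Base order: Leila believed that this teacher reported a clerk heard Yuki had replaced an archive last week.

9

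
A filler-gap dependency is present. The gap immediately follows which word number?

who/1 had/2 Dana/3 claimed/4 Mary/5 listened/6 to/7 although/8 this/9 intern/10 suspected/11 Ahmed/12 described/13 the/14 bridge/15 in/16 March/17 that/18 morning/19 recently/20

7

The displaced element is "who" (word 1).
It is linked across 1 clause boundary (Ø).
It functions as the object of the preposition "to" of "listened", so the gap sits immediately after word 7 ("to").
Base order: Dana had claimed Mary listened to who although this intern suspected Ahmed described the bridge in March that morning recently.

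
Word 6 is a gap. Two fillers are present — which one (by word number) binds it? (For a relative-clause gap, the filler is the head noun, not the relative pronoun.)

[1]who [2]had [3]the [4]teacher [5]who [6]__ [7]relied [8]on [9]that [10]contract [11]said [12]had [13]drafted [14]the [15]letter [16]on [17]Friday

4

The marked gap is inside the relative clause, the subject of "relied".
Its filler is the head noun "teacher" (via "who"), at word 4.
(The other dependency links word 1 to a gap after word 11.)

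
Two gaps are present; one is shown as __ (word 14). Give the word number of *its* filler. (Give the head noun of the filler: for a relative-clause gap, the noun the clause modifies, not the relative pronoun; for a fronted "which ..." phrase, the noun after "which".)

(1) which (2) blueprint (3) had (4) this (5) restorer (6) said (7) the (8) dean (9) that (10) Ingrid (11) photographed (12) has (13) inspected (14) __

2

The marked gap is the direct object of "inspected".
Its filler is the fronted wh-phrase "which blueprint", at word 2.
(The other dependency links word 8 to a gap after word 11.)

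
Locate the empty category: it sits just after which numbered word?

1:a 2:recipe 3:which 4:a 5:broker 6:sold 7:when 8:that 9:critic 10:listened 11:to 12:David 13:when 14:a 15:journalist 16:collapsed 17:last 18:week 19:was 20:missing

The displaced element is "a recipe" (word 2).
It functions as the direct object of "sold", so the gap sits immediately after word 6 ("sold").
Base order: A broker sold a recipe when that critic listened to David when a journalist collapsed last week.

6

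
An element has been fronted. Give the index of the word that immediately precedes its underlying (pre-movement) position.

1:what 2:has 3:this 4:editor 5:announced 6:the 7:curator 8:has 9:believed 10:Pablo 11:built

11

The displaced element is "what" (word 1).
It is linked across 2 clause boundaries (Ø → Ø).
It functions as the direct object of "built", so the gap sits immediately after word 11 ("built").
Base order: This editor has announced the curator has believed Pablo built what.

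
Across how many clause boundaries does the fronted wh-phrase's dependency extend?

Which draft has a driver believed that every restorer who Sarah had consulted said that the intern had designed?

2

"which draft" is extracted from the object of "designed".
Boundaries crossed, outermost first: [that], [that] — 2 in total.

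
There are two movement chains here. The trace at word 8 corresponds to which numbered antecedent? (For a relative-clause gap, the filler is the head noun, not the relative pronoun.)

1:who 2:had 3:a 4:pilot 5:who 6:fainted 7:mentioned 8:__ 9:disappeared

1

The marked gap is the subject of "disappeared".
Its filler is the fronted wh-phrase "who", at word 1.
(The other dependency links word 4 to a gap after word 5.)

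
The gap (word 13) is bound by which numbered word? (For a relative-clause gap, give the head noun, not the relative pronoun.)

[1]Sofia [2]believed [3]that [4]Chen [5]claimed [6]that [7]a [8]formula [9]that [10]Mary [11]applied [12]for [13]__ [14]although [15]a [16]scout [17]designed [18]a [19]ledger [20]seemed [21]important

The gap at 13 is the prepositional object of "applied", inside a relative clause.
The relative pronoun is "that" (word 9); it is bound by the head noun immediately before it.
Its filler is the head noun "formula", at word 8.

8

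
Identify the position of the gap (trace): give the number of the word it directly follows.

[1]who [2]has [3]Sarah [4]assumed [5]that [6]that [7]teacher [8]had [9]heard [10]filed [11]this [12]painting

The displaced element is "who" (word 1).
It is linked across 2 clause boundaries (that → Ø).
It functions as the subject of "filed", so the gap sits immediately after word 9 ("heard").
Base order: Sarah has assumed that that teacher had heard that who filed this painting.

9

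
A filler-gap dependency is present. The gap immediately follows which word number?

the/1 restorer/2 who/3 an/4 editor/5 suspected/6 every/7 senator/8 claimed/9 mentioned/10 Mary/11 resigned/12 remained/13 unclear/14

The displaced element is "the restorer" (word 2).
It is linked across 2 clause boundaries (Ø → Ø).
It functions as the subject of "mentioned", so the gap sits immediately after word 9 ("claimed").
Base order: An editor suspected every senator claimed that the restorer mentioned Mary resigned.

9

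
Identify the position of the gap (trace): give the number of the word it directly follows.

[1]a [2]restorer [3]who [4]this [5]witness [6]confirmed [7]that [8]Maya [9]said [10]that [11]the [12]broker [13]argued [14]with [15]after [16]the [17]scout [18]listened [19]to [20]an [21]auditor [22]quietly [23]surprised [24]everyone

14

The displaced element is "a restorer" (word 2).
It is linked across 2 clause boundaries (that → that).
It functions as the object of the preposition "with" of "argued", so the gap sits immediately after word 14 ("with").
Base order: This witness confirmed that Maya said that the broker argued with a restorer after the scout listened to an auditor quietly.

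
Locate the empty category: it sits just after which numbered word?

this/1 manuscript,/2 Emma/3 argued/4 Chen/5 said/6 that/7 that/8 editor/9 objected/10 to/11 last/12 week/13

The displaced element is "this manuscript" (word 2).
It is linked across 2 clause boundaries (Ø → that).
It functions as the object of the preposition "to" of "objected", so the gap sits immediately after word 11 ("to").
Base order: Emma argued Chen said that that editor objected to this manuscript last week.

11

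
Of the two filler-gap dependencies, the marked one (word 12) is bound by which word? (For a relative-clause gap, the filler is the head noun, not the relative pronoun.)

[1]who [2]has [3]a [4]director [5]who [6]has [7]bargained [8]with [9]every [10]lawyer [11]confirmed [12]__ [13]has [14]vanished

The marked gap is the subject of "vanished".
Its filler is the fronted wh-phrase "who", at word 1.
(The other dependency links word 4 to a gap after word 5.)

1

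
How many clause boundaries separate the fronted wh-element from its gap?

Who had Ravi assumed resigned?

"who" is extracted from the subject of "resigned".
Boundaries crossed, outermost first: [Ø] — 1 in total.

1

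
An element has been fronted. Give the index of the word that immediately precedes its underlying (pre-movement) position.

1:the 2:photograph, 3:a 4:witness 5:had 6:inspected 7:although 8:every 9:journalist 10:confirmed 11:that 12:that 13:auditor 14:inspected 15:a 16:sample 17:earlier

6

The displaced element is "the photograph" (word 2).
It functions as the direct object of "inspected", so the gap sits immediately after word 6 ("inspected").
Base order: A witness had inspected the photograph although every journalist confirmed that that auditor inspected a sample earlier.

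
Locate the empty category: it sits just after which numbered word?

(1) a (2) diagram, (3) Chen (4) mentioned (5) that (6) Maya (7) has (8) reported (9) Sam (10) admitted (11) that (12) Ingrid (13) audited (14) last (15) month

13

The displaced element is "a diagram" (word 2).
It is linked across 3 clause boundaries (that → Ø → that).
It functions as the direct object of "audited", so the gap sits immediately after word 13 ("audited").
Base order: Chen mentioned that Maya has reported Sam admitted that Ingrid audited a diagram last month.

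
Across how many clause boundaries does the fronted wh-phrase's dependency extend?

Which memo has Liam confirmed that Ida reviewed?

1

"which memo" is extracted from the object of "reviewed".
Boundaries crossed, outermost first: [that] — 1 in total.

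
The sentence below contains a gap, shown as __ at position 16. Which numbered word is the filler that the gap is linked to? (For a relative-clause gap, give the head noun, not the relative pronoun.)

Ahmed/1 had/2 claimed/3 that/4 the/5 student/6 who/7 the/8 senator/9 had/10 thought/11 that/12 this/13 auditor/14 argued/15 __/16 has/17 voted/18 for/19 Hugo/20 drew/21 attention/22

The gap at 16 is the subject of "voted", inside a relative clause.
The relative pronoun is "who" (word 7); it is bound by the head noun immediately before it.
Its filler is the head noun "student", at word 6.

6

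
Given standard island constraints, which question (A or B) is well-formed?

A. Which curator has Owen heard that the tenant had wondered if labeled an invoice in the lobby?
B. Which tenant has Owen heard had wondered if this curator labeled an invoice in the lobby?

In A, the wh-phrase is extracted from inside a wh-island (introduced by "if"), which blocks movement.
In B, the extraction path crosses only that-complement boundaries, which are transparent.
So B is grammatical.

B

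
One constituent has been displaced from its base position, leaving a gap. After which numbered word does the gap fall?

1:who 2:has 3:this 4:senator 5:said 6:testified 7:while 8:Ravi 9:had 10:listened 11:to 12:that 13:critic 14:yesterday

The displaced element is "who" (word 1).
It is linked across 1 clause boundary (Ø).
It functions as the subject of "testified", so the gap sits immediately after word 5 ("said").
Base order: This senator has said that who testified while Ravi had listened to that critic yesterday.

5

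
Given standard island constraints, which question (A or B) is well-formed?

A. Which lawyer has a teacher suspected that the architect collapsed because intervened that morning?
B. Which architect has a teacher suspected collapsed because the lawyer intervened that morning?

In A, the wh-phrase is extracted from inside an adjunct island (introduced by "because"), which blocks movement.
In B, the extraction path crosses only that-complement boundaries, which are transparent.
So B is grammatical.

B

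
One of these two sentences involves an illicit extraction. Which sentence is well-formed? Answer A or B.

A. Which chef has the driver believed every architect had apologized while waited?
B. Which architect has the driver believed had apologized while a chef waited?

In A, the wh-phrase is extracted from inside an adjunct island (introduced by "while"), which blocks movement.
In B, the extraction path crosses only that-complement boundaries, which are transparent.
So B is grammatical.

B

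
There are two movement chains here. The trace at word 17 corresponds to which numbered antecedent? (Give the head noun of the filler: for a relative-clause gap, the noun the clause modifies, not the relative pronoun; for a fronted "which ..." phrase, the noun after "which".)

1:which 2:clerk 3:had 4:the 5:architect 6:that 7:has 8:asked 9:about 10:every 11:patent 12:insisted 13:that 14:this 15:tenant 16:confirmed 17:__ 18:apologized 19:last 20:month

The marked gap is the subject of "apologized".
Its filler is the fronted wh-phrase "which clerk", at word 2.
(The other dependency links word 5 to a gap after word 6.)

2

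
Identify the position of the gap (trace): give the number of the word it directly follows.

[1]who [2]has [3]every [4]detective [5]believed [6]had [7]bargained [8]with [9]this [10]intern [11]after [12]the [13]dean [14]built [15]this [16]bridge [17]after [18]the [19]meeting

The displaced element is "who" (word 1).
It is linked across 1 clause boundary (Ø).
It functions as the subject of "bargained", so the gap sits immediately after word 5 ("believed").
Base order: Every detective has believed that who had bargained with this intern after the dean built this bridge after the meeting.

5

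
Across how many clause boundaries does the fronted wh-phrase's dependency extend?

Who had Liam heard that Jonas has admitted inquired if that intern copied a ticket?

2

"who" is extracted from the subject of "inquired".
Boundaries crossed, outermost first: [that], [Ø] — 2 in total.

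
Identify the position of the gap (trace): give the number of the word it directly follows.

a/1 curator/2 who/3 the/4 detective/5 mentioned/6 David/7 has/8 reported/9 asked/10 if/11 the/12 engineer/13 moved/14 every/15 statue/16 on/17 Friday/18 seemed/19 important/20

The displaced element is "a curator" (word 2).
It is linked across 2 clause boundaries (Ø → Ø).
It functions as the subject of "asked", so the gap sits immediately after word 9 ("reported").
Base order: The detective mentioned David has reported that a curator asked if the engineer moved every statue on Friday.

9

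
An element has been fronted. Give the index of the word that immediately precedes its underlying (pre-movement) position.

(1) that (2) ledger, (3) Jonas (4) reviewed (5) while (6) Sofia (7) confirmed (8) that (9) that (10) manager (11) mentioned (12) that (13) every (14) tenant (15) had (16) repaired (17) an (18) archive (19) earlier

The displaced element is "that ledger" (word 2).
It functions as the direct object of "reviewed", so the gap sits immediately after word 4 ("reviewed").
Base order: Jonas reviewed that ledger while Sofia confirmed that that manager mentioned that every tenant had repaired an archive earlier.

4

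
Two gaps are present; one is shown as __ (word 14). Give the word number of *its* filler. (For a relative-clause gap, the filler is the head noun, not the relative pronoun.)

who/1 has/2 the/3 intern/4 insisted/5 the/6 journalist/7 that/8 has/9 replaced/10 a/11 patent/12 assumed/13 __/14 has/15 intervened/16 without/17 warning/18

1

The marked gap is the subject of "intervened".
Its filler is the fronted wh-phrase "who", at word 1.
(The other dependency links word 7 to a gap after word 8.)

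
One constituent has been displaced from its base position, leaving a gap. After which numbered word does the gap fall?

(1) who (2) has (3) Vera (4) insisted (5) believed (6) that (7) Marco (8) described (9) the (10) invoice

The displaced element is "who" (word 1).
It is linked across 1 clause boundary (Ø).
It functions as the subject of "believed", so the gap sits immediately after word 4 ("insisted").
Base order: Vera has insisted that who believed that Marco described the invoice.

4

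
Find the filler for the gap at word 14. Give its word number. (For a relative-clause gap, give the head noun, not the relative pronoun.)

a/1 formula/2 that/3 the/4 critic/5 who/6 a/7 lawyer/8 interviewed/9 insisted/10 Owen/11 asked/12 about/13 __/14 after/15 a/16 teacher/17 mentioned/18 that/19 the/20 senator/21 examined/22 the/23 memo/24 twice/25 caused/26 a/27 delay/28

The gap at 14 is the prepositional object of "asked", inside a relative clause.
The relative pronoun is "that" (word 3); it is bound by the head noun immediately before it.
Its filler is the head noun "formula", at word 2.

2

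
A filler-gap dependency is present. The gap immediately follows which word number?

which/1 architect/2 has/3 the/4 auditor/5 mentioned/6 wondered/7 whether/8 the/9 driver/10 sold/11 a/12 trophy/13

6

The displaced element is "which architect" (word 2).
It is linked across 1 clause boundary (Ø).
It functions as the subject of "wondered", so the gap sits immediately after word 6 ("mentioned").
Base order: The auditor has mentioned that which architect wondered whether the driver sold a trophy.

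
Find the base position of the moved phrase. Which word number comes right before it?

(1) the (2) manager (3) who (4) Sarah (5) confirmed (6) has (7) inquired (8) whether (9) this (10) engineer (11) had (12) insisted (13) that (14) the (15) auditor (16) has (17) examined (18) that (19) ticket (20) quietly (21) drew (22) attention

5

The displaced element is "the manager" (word 2).
It is linked across 1 clause boundary (Ø).
It functions as the subject of "inquired", so the gap sits immediately after word 5 ("confirmed").
Base order: Sarah confirmed that the manager has inquired whether this engineer had insisted that the auditor has examined that ticket quietly.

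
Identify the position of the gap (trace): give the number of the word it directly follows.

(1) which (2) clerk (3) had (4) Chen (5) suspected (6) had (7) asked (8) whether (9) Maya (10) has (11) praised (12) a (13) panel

The displaced element is "which clerk" (word 2).
It is linked across 1 clause boundary (Ø).
It functions as the subject of "asked", so the gap sits immediately after word 5 ("suspected").
Base order: Chen had suspected which clerk had asked whether Maya has praised a panel.

5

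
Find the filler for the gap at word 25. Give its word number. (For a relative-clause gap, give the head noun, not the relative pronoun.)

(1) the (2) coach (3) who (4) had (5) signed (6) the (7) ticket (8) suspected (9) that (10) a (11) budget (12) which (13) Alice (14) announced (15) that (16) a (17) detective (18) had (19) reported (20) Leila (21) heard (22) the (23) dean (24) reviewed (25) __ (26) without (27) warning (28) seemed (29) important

11

The gap at 25 is the object of "reviewed", inside a relative clause.
The relative pronoun is "which" (word 12); it is bound by the head noun immediately before it.
Its filler is the head noun "budget", at word 11.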